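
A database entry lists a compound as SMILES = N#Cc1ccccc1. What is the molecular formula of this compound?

Walk through each heavy atom and fill implicit hydrogens from standard valence (C 4, N 3, O 2, S 2, halogen 1); for lowercase aromatic atoms, an aromatic c carries 1 H when it has two neighbours and 0 H with three, and aromatic n carries 0 H:
  atom 1: N, bond orders sum to 3 (valence 3) → 0 H
  atom 2: C, bond orders sum to 4 (valence 4) → 0 H
  atom 3: aromatic c, 3 neighbours → 0 H
  atom 4: aromatic c, 2 neighbours → 1 H
  atom 5: aromatic c, 2 neighbours → 1 H
  atom 6: aromatic c, 2 neighbours → 1 H
  atom 7: aromatic c, 2 neighbours → 1 H
  atom 8: aromatic c, 2 neighbours → 1 H
Totals → C:7, H:5, N:1.

C7H5N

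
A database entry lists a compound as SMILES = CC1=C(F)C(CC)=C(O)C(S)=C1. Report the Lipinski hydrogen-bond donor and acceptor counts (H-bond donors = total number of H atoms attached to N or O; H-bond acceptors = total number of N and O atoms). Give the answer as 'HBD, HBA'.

Donors: find every N or O and count the H atoms it carries.
  atom 9 (O): bond orders sum to 1 → 1 H
Lipinski HBD = 1.
Acceptors: N atoms = 0, O atoms = 1 → HBA = 1.

1, 1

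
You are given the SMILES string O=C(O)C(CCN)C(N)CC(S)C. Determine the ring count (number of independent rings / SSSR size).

0

In SMILES, each pair of matching ring-closure digits denotes one ring-closing bond; the number of such bonds equals the number of independent rings.
Ring-closure bonds here: 0.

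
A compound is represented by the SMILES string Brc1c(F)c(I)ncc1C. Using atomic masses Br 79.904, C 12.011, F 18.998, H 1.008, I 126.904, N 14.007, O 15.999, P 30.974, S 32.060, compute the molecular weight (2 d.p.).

315.91 g/mol

First, the molecular formula is C6H4BrFIN (counting implicit H from valence).
  Br: 1 × 79.904 = 79.904
  C: 6 × 12.011 = 72.066
  F: 1 × 18.998 = 18.998
  H: 4 × 1.008 = 4.032
  I: 1 × 126.904 = 126.904
  N: 1 × 14.007 = 14.007
Sum: 1×79.904 + 6×12.011 + 1×18.998 + 4×1.008 + 1×126.904 + 1×14.007 = 315.911 → 315.91 g/mol.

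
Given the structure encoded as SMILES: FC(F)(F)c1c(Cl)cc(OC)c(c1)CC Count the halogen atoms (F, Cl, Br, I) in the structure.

4

Halogen atoms appear at heavy-atom positions 1, 3, 4, 7 (1×Cl, 3×F).
Other groups present: 1 ether.
Halogen count: 4.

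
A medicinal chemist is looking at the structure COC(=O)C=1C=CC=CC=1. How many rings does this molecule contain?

In SMILES, each pair of matching ring-closure digits denotes one ring-closing bond; the number of such bonds equals the number of independent rings.
Ring-closure bonds here: 1.

1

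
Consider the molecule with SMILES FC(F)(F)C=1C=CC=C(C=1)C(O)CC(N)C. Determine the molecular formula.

Walk through each heavy atom and fill implicit hydrogens from standard valence (C 4, N 3, O 2, S 2, halogen 1):
  atom 1: F (halogen, monovalent) → 0 H
  atom 2: C, bond orders sum to 4 (valence 4) → 0 H
  atom 3: F (halogen, monovalent) → 0 H
  atom 4: F (halogen, monovalent) → 0 H
  atom 5: C, bond orders sum to 4 (valence 4) → 0 H
  atom 6: C, bond orders sum to 3 (valence 4) → 1 H
  atom 7: C, bond orders sum to 3 (valence 4) → 1 H
  atom 8: C, bond orders sum to 3 (valence 4) → 1 H
  atom 9: C, bond orders sum to 4 (valence 4) → 0 H
  atom 10: C, bond orders sum to 3 (valence 4) → 1 H
  atom 11: C, bond orders sum to 3 (valence 4) → 1 H
  atom 12: O, bond orders sum to 1 (valence 2) → 1 H
  atom 13: C, bond orders sum to 2 (valence 4) → 2 H
  atom 14: C, bond orders sum to 3 (valence 4) → 1 H
  atom 15: N, bond orders sum to 1 (valence 3) → 2 H
  atom 16: C, bond orders sum to 1 (valence 4) → 3 H
Totals → C:11, H:14, F:3, N:1, O:1.

C11H14F3NO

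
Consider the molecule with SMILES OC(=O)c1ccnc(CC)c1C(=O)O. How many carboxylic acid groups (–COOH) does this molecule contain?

2

The carboxylic acid motif appears at heavy-atom positions 2, 12 in the SMILES.
Carboxylic acid count: 2.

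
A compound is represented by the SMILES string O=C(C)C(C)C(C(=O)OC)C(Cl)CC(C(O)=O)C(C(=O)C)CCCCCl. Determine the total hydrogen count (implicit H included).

Walk through each heavy atom and fill implicit hydrogens from standard valence (C 4, N 3, O 2, S 2, halogen 1):
  atom 1: O, bond orders sum to 2 (valence 2) → 0 H
  atom 2: C, bond orders sum to 4 (valence 4) → 0 H
  atom 3: C, bond orders sum to 1 (valence 4) → 3 H
  atom 4: C, bond orders sum to 3 (valence 4) → 1 H
  atom 5: C, bond orders sum to 1 (valence 4) → 3 H
  atom 6: C, bond orders sum to 3 (valence 4) → 1 H
  atom 7: C, bond orders sum to 4 (valence 4) → 0 H
  atom 8: O, bond orders sum to 2 (valence 2) → 0 H
  atom 9: O, bond orders sum to 2 (valence 2) → 0 H
  atom 10: C, bond orders sum to 1 (valence 4) → 3 H
  atom 11: C, bond orders sum to 3 (valence 4) → 1 H
  atom 12: Cl (halogen, monovalent) → 0 H
  atom 13: C, bond orders sum to 2 (valence 4) → 2 H
  atom 14: C, bond orders sum to 3 (valence 4) → 1 H
  atom 15: C, bond orders sum to 4 (valence 4) → 0 H
  atom 16: O, bond orders sum to 1 (valence 2) → 1 H
  atom 17: O, bond orders sum to 2 (valence 2) → 0 H
  atom 18: C, bond orders sum to 3 (valence 4) → 1 H
  atom 19: C, bond orders sum to 4 (valence 4) → 0 H
  atom 20: O, bond orders sum to 2 (valence 2) → 0 H
  atom 21: C, bond orders sum to 1 (valence 4) → 3 H
  atom 22: C, bond orders sum to 2 (valence 4) → 2 H
  atom 23: C, bond orders sum to 2 (valence 4) → 2 H
  atom 24: C, bond orders sum to 2 (valence 4) → 2 H
  atom 25: C, bond orders sum to 2 (valence 4) → 2 H
  atom 26: Cl (halogen, monovalent) → 0 H
Total hydrogens: 28.

28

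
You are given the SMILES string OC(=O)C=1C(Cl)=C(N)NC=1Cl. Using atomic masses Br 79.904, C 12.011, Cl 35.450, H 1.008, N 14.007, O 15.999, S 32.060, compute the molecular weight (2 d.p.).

195.00 g/mol

First, the molecular formula is C5H4Cl2N2O2 (counting implicit H from valence).
  C: 5 × 12.011 = 60.055
  Cl: 2 × 35.450 = 70.900
  H: 4 × 1.008 = 4.032
  N: 2 × 14.007 = 28.014
  O: 2 × 15.999 = 31.998
Sum: 5×12.011 + 2×35.450 + 4×1.008 + 2×14.007 + 2×15.999 = 194.999 → 195.00 g/mol.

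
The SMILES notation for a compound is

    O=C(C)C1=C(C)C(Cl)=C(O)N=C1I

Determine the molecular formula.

C8H7ClINO2

Walk through each heavy atom and fill implicit hydrogens from standard valence (C 4, N 3, O 2, S 2, halogen 1):
  atom 1: O, bond orders sum to 2 (valence 2) → 0 H
  atom 2: C, bond orders sum to 4 (valence 4) → 0 H
  atom 3: C, bond orders sum to 1 (valence 4) → 3 H
  atom 4: C, bond orders sum to 4 (valence 4) → 0 H
  atom 5: C, bond orders sum to 4 (valence 4) → 0 H
  atom 6: C, bond orders sum to 1 (valence 4) → 3 H
  atom 7: C, bond orders sum to 4 (valence 4) → 0 H
  atom 8: Cl (halogen, monovalent) → 0 H
  atom 9: C, bond orders sum to 4 (valence 4) → 0 H
  atom 10: O, bond orders sum to 1 (valence 2) → 1 H
  atom 11: N, bond orders sum to 3 (valence 3) → 0 H
  atom 12: C, bond orders sum to 4 (valence 4) → 0 H
  atom 13: I (halogen, monovalent) → 0 H
Totals → C:8, H:7, Cl:1, I:1, N:1, O:2.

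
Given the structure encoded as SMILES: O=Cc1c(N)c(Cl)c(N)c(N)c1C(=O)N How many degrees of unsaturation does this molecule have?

Molecular formula: C8H9ClN4O2.
DoU = (2C + 2 + N − H − X) / 2, where X is the halogen count and O/S are ignored.
    = (2·8 + 2 + 4 − 9 − 1) / 2 = 12 / 2 = 6.

6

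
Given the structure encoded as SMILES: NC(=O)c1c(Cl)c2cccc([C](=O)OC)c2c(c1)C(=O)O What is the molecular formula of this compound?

C14H10ClNO5

Walk through each heavy atom and fill implicit hydrogens from standard valence (C 4, N 3, O 2, S 2, halogen 1); for lowercase aromatic atoms, an aromatic c carries 1 H when it has two neighbours and 0 H with three, and aromatic n carries 0 H:
  atom 1: N, bond orders sum to 1 (valence 3) → 2 H
  atom 2: C, bond orders sum to 4 (valence 4) → 0 H
  atom 3: O, bond orders sum to 2 (valence 2) → 0 H
  atom 4: aromatic c, 3 neighbours → 0 H
  atom 5: aromatic c, 3 neighbours → 0 H
  atom 6: Cl (halogen, monovalent) → 0 H
  atom 7: aromatic c, 3 neighbours → 0 H
  atom 8: aromatic c, 2 neighbours → 1 H
  atom 9: aromatic c, 2 neighbours → 1 H
  atom 10: aromatic c, 2 neighbours → 1 H
  atom 11: aromatic c, 3 neighbours → 0 H
  atom 12: C with explicit H count 0
  atom 13: O, bond orders sum to 2 (valence 2) → 0 H
  atom 14: O, bond orders sum to 2 (valence 2) → 0 H
  atom 15: C, bond orders sum to 1 (valence 4) → 3 H
  atom 16: aromatic c, 3 neighbours → 0 H
  atom 17: aromatic c, 3 neighbours → 0 H
  atom 18: aromatic c, 2 neighbours → 1 H
  atom 19: C, bond orders sum to 4 (valence 4) → 0 H
  atom 20: O, bond orders sum to 2 (valence 2) → 0 H
  atom 21: O, bond orders sum to 1 (valence 2) → 1 H
Totals → C:14, H:10, Cl:1, N:1, O:5.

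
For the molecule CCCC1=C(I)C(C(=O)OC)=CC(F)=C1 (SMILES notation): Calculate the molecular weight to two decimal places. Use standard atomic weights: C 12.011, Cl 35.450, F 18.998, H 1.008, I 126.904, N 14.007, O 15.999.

First, the molecular formula is C11H12FIO2 (counting implicit H from valence).
  C: 11 × 12.011 = 132.121
  F: 1 × 18.998 = 18.998
  H: 12 × 1.008 = 12.096
  I: 1 × 126.904 = 126.904
  O: 2 × 15.999 = 31.998
Sum: 11×12.011 + 1×18.998 + 12×1.008 + 1×126.904 + 2×15.999 = 322.117 → 322.12 g/mol.

322.12 g/mol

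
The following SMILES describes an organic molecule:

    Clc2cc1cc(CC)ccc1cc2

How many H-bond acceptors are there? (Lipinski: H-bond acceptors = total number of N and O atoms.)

0

N atoms: 0; O atoms: 0.
Lipinski HBA = 0 + 0 = 0.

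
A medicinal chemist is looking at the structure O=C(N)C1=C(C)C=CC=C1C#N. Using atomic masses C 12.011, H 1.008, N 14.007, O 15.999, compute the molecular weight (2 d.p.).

160.18 g/mol

First, the molecular formula is C9H8N2O (counting implicit H from valence).
  C: 9 × 12.011 = 108.099
  H: 8 × 1.008 = 8.064
  N: 2 × 14.007 = 28.014
  O: 1 × 15.999 = 15.999
Sum: 9×12.011 + 8×1.008 + 2×14.007 + 1×15.999 = 160.176 → 160.18 g/mol.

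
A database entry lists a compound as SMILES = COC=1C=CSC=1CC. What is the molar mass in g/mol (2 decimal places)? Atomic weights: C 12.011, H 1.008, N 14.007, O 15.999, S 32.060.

First, the molecular formula is C7H10OS (counting implicit H from valence).
  C: 7 × 12.011 = 84.077
  H: 10 × 1.008 = 10.080
  O: 1 × 15.999 = 15.999
  S: 1 × 32.060 = 32.060
Sum: 7×12.011 + 10×1.008 + 1×15.999 + 1×32.060 = 142.216 → 142.22 g/mol.

142.22 g/mol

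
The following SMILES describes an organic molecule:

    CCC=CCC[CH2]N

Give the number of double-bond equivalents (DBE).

1

Molecular formula: C7H15N.
DoU = (2C + 2 + N − H − X) / 2, where X is the halogen count and O/S are ignored.
    = (2·7 + 2 + 1 − 15 − 0) / 2 = 2 / 2 = 1.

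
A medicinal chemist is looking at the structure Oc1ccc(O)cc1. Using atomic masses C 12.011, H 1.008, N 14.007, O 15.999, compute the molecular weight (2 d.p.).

110.11 g/mol

First, the molecular formula is C6H6O2 (counting implicit H from valence).
  C: 6 × 12.011 = 72.066
  H: 6 × 1.008 = 6.048
  O: 2 × 15.999 = 31.998
Sum: 6×12.011 + 6×1.008 + 2×15.999 = 110.112 → 110.11 g/mol.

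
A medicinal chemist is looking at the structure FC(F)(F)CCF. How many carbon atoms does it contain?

Count every carbon token in the SMILES (each C, including those in ring-closure positions and inside branches).
Carbon count: 3.

3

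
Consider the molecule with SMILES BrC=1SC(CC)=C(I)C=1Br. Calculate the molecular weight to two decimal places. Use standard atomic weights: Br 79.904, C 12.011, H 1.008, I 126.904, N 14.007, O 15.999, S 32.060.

395.88 g/mol

First, the molecular formula is C6H5Br2IS (counting implicit H from valence).
  Br: 2 × 79.904 = 159.808
  C: 6 × 12.011 = 72.066
  H: 5 × 1.008 = 5.040
  I: 1 × 126.904 = 126.904
  S: 1 × 32.060 = 32.060
Sum: 2×79.904 + 6×12.011 + 5×1.008 + 1×126.904 + 1×32.060 = 395.878 → 395.88 g/mol.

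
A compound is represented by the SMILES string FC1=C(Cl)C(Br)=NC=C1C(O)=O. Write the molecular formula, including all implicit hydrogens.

Walk through each heavy atom and fill implicit hydrogens from standard valence (C 4, N 3, O 2, S 2, halogen 1):
  atom 1: F (halogen, monovalent) → 0 H
  atom 2: C, bond orders sum to 4 (valence 4) → 0 H
  atom 3: C, bond orders sum to 4 (valence 4) → 0 H
  atom 4: Cl (halogen, monovalent) → 0 H
  atom 5: C, bond orders sum to 4 (valence 4) → 0 H
  atom 6: Br (halogen, monovalent) → 0 H
  atom 7: N, bond orders sum to 3 (valence 3) → 0 H
  atom 8: C, bond orders sum to 3 (valence 4) → 1 H
  atom 9: C, bond orders sum to 4 (valence 4) → 0 H
  atom 10: C, bond orders sum to 4 (valence 4) → 0 H
  atom 11: O, bond orders sum to 1 (valence 2) → 1 H
  atom 12: O, bond orders sum to 2 (valence 2) → 0 H
Totals → C:6, H:2, Br:1, Cl:1, F:1, N:1, O:2.

C6H2BrClFNO2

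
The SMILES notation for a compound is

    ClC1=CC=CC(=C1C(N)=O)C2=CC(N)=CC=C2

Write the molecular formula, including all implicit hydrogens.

Walk through each heavy atom and fill implicit hydrogens from standard valence (C 4, N 3, O 2, S 2, halogen 1):
  atom 1: Cl (halogen, monovalent) → 0 H
  atom 2: C, bond orders sum to 4 (valence 4) → 0 H
  atom 3: C, bond orders sum to 3 (valence 4) → 1 H
  atom 4: C, bond orders sum to 3 (valence 4) → 1 H
  atom 5: C, bond orders sum to 3 (valence 4) → 1 H
  atom 6: C, bond orders sum to 4 (valence 4) → 0 H
  atom 7: C, bond orders sum to 4 (valence 4) → 0 H
  atom 8: C, bond orders sum to 4 (valence 4) → 0 H
  atom 9: N, bond orders sum to 1 (valence 3) → 2 H
  atom 10: O, bond orders sum to 2 (valence 2) → 0 H
  atom 11: C, bond orders sum to 4 (valence 4) → 0 H
  atom 12: C, bond orders sum to 3 (valence 4) → 1 H
  atom 13: C, bond orders sum to 4 (valence 4) → 0 H
  atom 14: N, bond orders sum to 1 (valence 3) → 2 H
  atom 15: C, bond orders sum to 3 (valence 4) → 1 H
  atom 16: C, bond orders sum to 3 (valence 4) → 1 H
  atom 17: C, bond orders sum to 3 (valence 4) → 1 H
Totals → C:13, H:11, Cl:1, N:2, O:1.
In Hill order: C13H11ClN2O.

C13H11ClN2O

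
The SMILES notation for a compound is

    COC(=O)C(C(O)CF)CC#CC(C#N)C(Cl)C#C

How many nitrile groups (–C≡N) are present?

1

The nitrile motif appears at heavy-atom position 14 in the SMILES.
Other groups present: 2 alkyne, 1 ester, 1 hydroxyl.
Nitrile count: 1.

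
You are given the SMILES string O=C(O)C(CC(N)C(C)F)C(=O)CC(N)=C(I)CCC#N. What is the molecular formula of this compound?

Walk through each heavy atom and fill implicit hydrogens from standard valence (C 4, N 3, O 2, S 2, halogen 1):
  atom 1: O, bond orders sum to 2 (valence 2) → 0 H
  atom 2: C, bond orders sum to 4 (valence 4) → 0 H
  atom 3: O, bond orders sum to 1 (valence 2) → 1 H
  atom 4: C, bond orders sum to 3 (valence 4) → 1 H
  atom 5: C, bond orders sum to 2 (valence 4) → 2 H
  atom 6: C, bond orders sum to 3 (valence 4) → 1 H
  atom 7: N, bond orders sum to 1 (valence 3) → 2 H
  atom 8: C, bond orders sum to 3 (valence 4) → 1 H
  atom 9: C, bond orders sum to 1 (valence 4) → 3 H
  atom 10: F (halogen, monovalent) → 0 H
  atom 11: C, bond orders sum to 4 (valence 4) → 0 H
  atom 12: O, bond orders sum to 2 (valence 2) → 0 H
  atom 13: C, bond orders sum to 2 (valence 4) → 2 H
  atom 14: C, bond orders sum to 4 (valence 4) → 0 H
  atom 15: N, bond orders sum to 1 (valence 3) → 2 H
  atom 16: C, bond orders sum to 4 (valence 4) → 0 H
  atom 17: I (halogen, monovalent) → 0 H
  atom 18: C, bond orders sum to 2 (valence 4) → 2 H
  atom 19: C, bond orders sum to 2 (valence 4) → 2 H
  atom 20: C, bond orders sum to 4 (valence 4) → 0 H
  atom 21: N, bond orders sum to 3 (valence 3) → 0 H
Totals → C:13, H:19, F:1, I:1, N:3, O:3.
In Hill order: C13H19FIN3O3.

C13H19FIN3O3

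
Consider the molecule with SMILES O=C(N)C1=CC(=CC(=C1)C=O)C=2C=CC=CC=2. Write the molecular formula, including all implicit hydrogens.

C14H11NO2

Walk through each heavy atom and fill implicit hydrogens from standard valence (C 4, N 3, O 2, S 2, halogen 1):
  atom 1: O, bond orders sum to 2 (valence 2) → 0 H
  atom 2: C, bond orders sum to 4 (valence 4) → 0 H
  atom 3: N, bond orders sum to 1 (valence 3) → 2 H
  atom 4: C, bond orders sum to 4 (valence 4) → 0 H
  atom 5: C, bond orders sum to 3 (valence 4) → 1 H
  atom 6: C, bond orders sum to 4 (valence 4) → 0 H
  atom 7: C, bond orders sum to 3 (valence 4) → 1 H
  atom 8: C, bond orders sum to 4 (valence 4) → 0 H
  atom 9: C, bond orders sum to 3 (valence 4) → 1 H
  atom 10: C, bond orders sum to 3 (valence 4) → 1 H
  atom 11: O, bond orders sum to 2 (valence 2) → 0 H
  atom 12: C, bond orders sum to 4 (valence 4) → 0 H
  atom 13: C, bond orders sum to 3 (valence 4) → 1 H
  atom 14: C, bond orders sum to 3 (valence 4) → 1 H
  atom 15: C, bond orders sum to 3 (valence 4) → 1 H
  atom 16: C, bond orders sum to 3 (valence 4) → 1 H
  atom 17: C, bond orders sum to 3 (valence 4) → 1 H
Totals → C:14, H:11, N:1, O:2.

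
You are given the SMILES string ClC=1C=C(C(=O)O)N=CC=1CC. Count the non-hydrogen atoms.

Every atom symbol written in the SMILES (organic subset) is one heavy atom; implicit H are not written.
Heavy atoms by element → C:8, Cl:1, N:1, O:2.
Total: 12.

12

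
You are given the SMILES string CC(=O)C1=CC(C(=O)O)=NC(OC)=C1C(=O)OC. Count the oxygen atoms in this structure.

Scan the SMILES for O atoms (remember two-letter symbols like Cl and Br are single atoms).
Oxygen count: 6.

6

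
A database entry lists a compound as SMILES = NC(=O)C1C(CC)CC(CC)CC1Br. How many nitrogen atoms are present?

1

Scan the SMILES for N atoms (remember two-letter symbols like Cl and Br are single atoms).
Nitrogen count: 1.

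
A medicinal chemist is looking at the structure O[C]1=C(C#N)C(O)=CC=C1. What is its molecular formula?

Walk through each heavy atom and fill implicit hydrogens from standard valence (C 4, N 3, O 2, S 2, halogen 1):
  atom 1: O, bond orders sum to 1 (valence 2) → 1 H
  atom 2: C with explicit H count 0
  atom 3: C, bond orders sum to 4 (valence 4) → 0 H
  atom 4: C, bond orders sum to 4 (valence 4) → 0 H
  atom 5: N, bond orders sum to 3 (valence 3) → 0 H
  atom 6: C, bond orders sum to 4 (valence 4) → 0 H
  atom 7: O, bond orders sum to 1 (valence 2) → 1 H
  atom 8: C, bond orders sum to 3 (valence 4) → 1 H
  atom 9: C, bond orders sum to 3 (valence 4) → 1 H
  atom 10: C, bond orders sum to 3 (valence 4) → 1 H
Totals → C:7, H:5, N:1, O:2.
In Hill order: C7H5NO2.

C7H5NO2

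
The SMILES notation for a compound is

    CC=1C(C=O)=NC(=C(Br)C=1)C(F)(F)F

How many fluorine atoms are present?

Scan the SMILES for F atoms (remember two-letter symbols like Cl and Br are single atoms).
Fluorine count: 3.

3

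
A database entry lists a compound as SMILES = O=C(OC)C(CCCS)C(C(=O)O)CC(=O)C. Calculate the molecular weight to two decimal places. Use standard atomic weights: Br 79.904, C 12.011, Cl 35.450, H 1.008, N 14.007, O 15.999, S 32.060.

First, the molecular formula is C11H18O5S (counting implicit H from valence).
  C: 11 × 12.011 = 132.121
  H: 18 × 1.008 = 18.144
  O: 5 × 15.999 = 79.995
  S: 1 × 32.060 = 32.060
Sum: 11×12.011 + 18×1.008 + 5×15.999 + 1×32.060 = 262.320 → 262.32 g/mol.

262.32 g/mol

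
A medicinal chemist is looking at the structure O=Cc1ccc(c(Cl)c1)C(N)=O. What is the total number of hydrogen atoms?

Walk through each heavy atom and fill implicit hydrogens from standard valence (C 4, N 3, O 2, S 2, halogen 1); for lowercase aromatic atoms, an aromatic c carries 1 H when it has two neighbours and 0 H with three, and aromatic n carries 0 H:
  atom 1: O, bond orders sum to 2 (valence 2) → 0 H
  atom 2: C, bond orders sum to 3 (valence 4) → 1 H
  atom 3: aromatic c, 3 neighbours → 0 H
  atom 4: aromatic c, 2 neighbours → 1 H
  atom 5: aromatic c, 2 neighbours → 1 H
  atom 6: aromatic c, 3 neighbours → 0 H
  atom 7: aromatic c, 3 neighbours → 0 H
  atom 8: Cl (halogen, monovalent) → 0 H
  atom 9: aromatic c, 2 neighbours → 1 H
  atom 10: C, bond orders sum to 4 (valence 4) → 0 H
  atom 11: N, bond orders sum to 1 (valence 3) → 2 H
  atom 12: O, bond orders sum to 2 (valence 2) → 0 H
Total hydrogens: 6.

6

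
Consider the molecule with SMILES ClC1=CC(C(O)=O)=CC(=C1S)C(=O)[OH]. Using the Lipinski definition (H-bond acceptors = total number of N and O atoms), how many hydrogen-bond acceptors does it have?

4

N atoms: 0; O atoms: 4.
Lipinski HBA = 0 + 4 = 4.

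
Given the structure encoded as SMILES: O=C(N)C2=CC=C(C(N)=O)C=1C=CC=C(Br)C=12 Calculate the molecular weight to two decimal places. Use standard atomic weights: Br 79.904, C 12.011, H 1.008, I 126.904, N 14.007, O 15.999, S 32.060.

First, the molecular formula is C12H9BrN2O2 (counting implicit H from valence).
  Br: 1 × 79.904 = 79.904
  C: 12 × 12.011 = 144.132
  H: 9 × 1.008 = 9.072
  N: 2 × 14.007 = 28.014
  O: 2 × 15.999 = 31.998
Sum: 1×79.904 + 12×12.011 + 9×1.008 + 2×14.007 + 2×15.999 = 293.120 → 293.12 g/mol.

293.12 g/mol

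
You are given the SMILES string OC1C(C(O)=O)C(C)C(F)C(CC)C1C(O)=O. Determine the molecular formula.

C11H17FO5

Walk through each heavy atom and fill implicit hydrogens from standard valence (C 4, N 3, O 2, S 2, halogen 1):
  atom 1: O, bond orders sum to 1 (valence 2) → 1 H
  atom 2: C, bond orders sum to 3 (valence 4) → 1 H
  atom 3: C, bond orders sum to 3 (valence 4) → 1 H
  atom 4: C, bond orders sum to 4 (valence 4) → 0 H
  atom 5: O, bond orders sum to 1 (valence 2) → 1 H
  atom 6: O, bond orders sum to 2 (valence 2) → 0 H
  atom 7: C, bond orders sum to 3 (valence 4) → 1 H
  atom 8: C, bond orders sum to 1 (valence 4) → 3 H
  atom 9: C, bond orders sum to 3 (valence 4) → 1 H
  atom 10: F (halogen, monovalent) → 0 H
  atom 11: C, bond orders sum to 3 (valence 4) → 1 H
  atom 12: C, bond orders sum to 2 (valence 4) → 2 H
  atom 13: C, bond orders sum to 1 (valence 4) → 3 H
  atom 14: C, bond orders sum to 3 (valence 4) → 1 H
  atom 15: C, bond orders sum to 4 (valence 4) → 0 H
  atom 16: O, bond orders sum to 1 (valence 2) → 1 H
  atom 17: O, bond orders sum to 2 (valence 2) → 0 H
Totals → C:11, H:17, F:1, O:5.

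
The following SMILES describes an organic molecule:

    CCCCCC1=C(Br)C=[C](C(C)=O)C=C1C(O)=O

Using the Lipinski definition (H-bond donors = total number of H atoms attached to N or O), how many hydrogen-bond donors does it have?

Donors: find every N or O and count the H atoms it carries.
  atom 13 (O): bond orders sum to 2 → 0 H
  atom 17 (O): bond orders sum to 1 → 1 H
  atom 18 (O): bond orders sum to 2 → 0 H
Lipinski HBD = 1.

1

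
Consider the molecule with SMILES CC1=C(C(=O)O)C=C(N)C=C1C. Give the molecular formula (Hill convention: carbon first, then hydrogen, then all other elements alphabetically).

C9H11NO2

Walk through each heavy atom and fill implicit hydrogens from standard valence (C 4, N 3, O 2, S 2, halogen 1):
  atom 1: C, bond orders sum to 1 (valence 4) → 3 H
  atom 2: C, bond orders sum to 4 (valence 4) → 0 H
  atom 3: C, bond orders sum to 4 (valence 4) → 0 H
  atom 4: C, bond orders sum to 4 (valence 4) → 0 H
  atom 5: O, bond orders sum to 2 (valence 2) → 0 H
  atom 6: O, bond orders sum to 1 (valence 2) → 1 H
  atom 7: C, bond orders sum to 3 (valence 4) → 1 H
  atom 8: C, bond orders sum to 4 (valence 4) → 0 H
  atom 9: N, bond orders sum to 1 (valence 3) → 2 H
  atom 10: C, bond orders sum to 3 (valence 4) → 1 H
  atom 11: C, bond orders sum to 4 (valence 4) → 0 H
  atom 12: C, bond orders sum to 1 (valence 4) → 3 H
Totals → C:9, H:11, N:1, O:2.
In Hill order: C9H11NO2.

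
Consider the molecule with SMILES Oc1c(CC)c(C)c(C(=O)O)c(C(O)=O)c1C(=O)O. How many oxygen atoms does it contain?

7

Scan the SMILES for O atoms (remember two-letter symbols like Cl and Br are single atoms).
Oxygen count: 7.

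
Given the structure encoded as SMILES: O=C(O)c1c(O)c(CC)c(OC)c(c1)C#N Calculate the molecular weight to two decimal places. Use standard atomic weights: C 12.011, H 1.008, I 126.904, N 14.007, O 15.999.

221.21 g/mol

First, the molecular formula is C11H11NO4 (counting implicit H from valence).
  C: 11 × 12.011 = 132.121
  H: 11 × 1.008 = 11.088
  N: 1 × 14.007 = 14.007
  O: 4 × 15.999 = 63.996
Sum: 11×12.011 + 11×1.008 + 1×14.007 + 4×15.999 = 221.212 → 221.21 g/mol.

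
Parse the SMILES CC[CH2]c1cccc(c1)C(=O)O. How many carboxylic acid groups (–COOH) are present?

1

The carboxylic acid motif appears at heavy-atom position 10 in the SMILES.
Carboxylic acid count: 1.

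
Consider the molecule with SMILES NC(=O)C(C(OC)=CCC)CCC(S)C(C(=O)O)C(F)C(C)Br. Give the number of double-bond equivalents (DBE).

3

Molecular formula: C15H25BrFNO4S.
DoU = (2C + 2 + N − H − X) / 2, where X is the halogen count and O/S are ignored.
    = (2·15 + 2 + 1 − 25 − 2) / 2 = 6 / 2 = 3.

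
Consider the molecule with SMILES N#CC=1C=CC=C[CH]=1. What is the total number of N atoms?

1

Scan the SMILES for N atoms (remember two-letter symbols like Cl and Br are single atoms).
Nitrogen count: 1.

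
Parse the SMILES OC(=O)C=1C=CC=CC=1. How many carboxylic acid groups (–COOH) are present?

1

The carboxylic acid motif appears at heavy-atom position 2 in the SMILES.
Carboxylic acid count: 1.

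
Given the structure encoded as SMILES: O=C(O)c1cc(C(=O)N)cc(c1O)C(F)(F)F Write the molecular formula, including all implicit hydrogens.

Walk through each heavy atom and fill implicit hydrogens from standard valence (C 4, N 3, O 2, S 2, halogen 1); for lowercase aromatic atoms, an aromatic c carries 1 H when it has two neighbours and 0 H with three, and aromatic n carries 0 H:
  atom 1: O, bond orders sum to 2 (valence 2) → 0 H
  atom 2: C, bond orders sum to 4 (valence 4) → 0 H
  atom 3: O, bond orders sum to 1 (valence 2) → 1 H
  atom 4: aromatic c, 3 neighbours → 0 H
  atom 5: aromatic c, 2 neighbours → 1 H
  atom 6: aromatic c, 3 neighbours → 0 H
  atom 7: C, bond orders sum to 4 (valence 4) → 0 H
  atom 8: O, bond orders sum to 2 (valence 2) → 0 H
  atom 9: N, bond orders sum to 1 (valence 3) → 2 H
  atom 10: aromatic c, 2 neighbours → 1 H
  atom 11: aromatic c, 3 neighbours → 0 H
  atom 12: aromatic c, 3 neighbours → 0 H
  atom 13: O, bond orders sum to 1 (valence 2) → 1 H
  atom 14: C, bond orders sum to 4 (valence 4) → 0 H
  atom 15: F (halogen, monovalent) → 0 H
  atom 16: F (halogen, monovalent) → 0 H
  atom 17: F (halogen, monovalent) → 0 H
Totals → C:9, H:6, F:3, N:1, O:4.

C9H6F3NO4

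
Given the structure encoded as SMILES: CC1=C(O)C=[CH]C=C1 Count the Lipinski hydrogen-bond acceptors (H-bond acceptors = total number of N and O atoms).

N atoms: 0; O atoms: 1.
Lipinski HBA = 0 + 1 = 1.

1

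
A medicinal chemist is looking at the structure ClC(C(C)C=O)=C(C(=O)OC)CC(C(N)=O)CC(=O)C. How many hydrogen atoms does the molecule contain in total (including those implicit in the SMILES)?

18

Walk through each heavy atom and fill implicit hydrogens from standard valence (C 4, N 3, O 2, S 2, halogen 1):
  atom 1: Cl (halogen, monovalent) → 0 H
  atom 2: C, bond orders sum to 4 (valence 4) → 0 H
  atom 3: C, bond orders sum to 3 (valence 4) → 1 H
  atom 4: C, bond orders sum to 1 (valence 4) → 3 H
  atom 5: C, bond orders sum to 3 (valence 4) → 1 H
  atom 6: O, bond orders sum to 2 (valence 2) → 0 H
  atom 7: C, bond orders sum to 4 (valence 4) → 0 H
  atom 8: C, bond orders sum to 4 (valence 4) → 0 H
  atom 9: O, bond orders sum to 2 (valence 2) → 0 H
  atom 10: O, bond orders sum to 2 (valence 2) → 0 H
  atom 11: C, bond orders sum to 1 (valence 4) → 3 H
  atom 12: C, bond orders sum to 2 (valence 4) → 2 H
  atom 13: C, bond orders sum to 3 (valence 4) → 1 H
  atom 14: C, bond orders sum to 4 (valence 4) → 0 H
  atom 15: N, bond orders sum to 1 (valence 3) → 2 H
  atom 16: O, bond orders sum to 2 (valence 2) → 0 H
  atom 17: C, bond orders sum to 2 (valence 4) → 2 H
  atom 18: C, bond orders sum to 4 (valence 4) → 0 H
  atom 19: O, bond orders sum to 2 (valence 2) → 0 H
  atom 20: C, bond orders sum to 1 (valence 4) → 3 H
Total hydrogens: 18.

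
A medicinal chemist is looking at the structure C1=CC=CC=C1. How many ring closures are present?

In SMILES, each pair of matching ring-closure digits denotes one ring-closing bond; the number of such bonds equals the number of independent rings.
Ring-closure bonds here: 1.

1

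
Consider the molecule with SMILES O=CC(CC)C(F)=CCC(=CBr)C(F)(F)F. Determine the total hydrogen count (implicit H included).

11

Walk through each heavy atom and fill implicit hydrogens from standard valence (C 4, N 3, O 2, S 2, halogen 1):
  atom 1: O, bond orders sum to 2 (valence 2) → 0 H
  atom 2: C, bond orders sum to 3 (valence 4) → 1 H
  atom 3: C, bond orders sum to 3 (valence 4) → 1 H
  atom 4: C, bond orders sum to 2 (valence 4) → 2 H
  atom 5: C, bond orders sum to 1 (valence 4) → 3 H
  atom 6: C, bond orders sum to 4 (valence 4) → 0 H
  atom 7: F (halogen, monovalent) → 0 H
  atom 8: C, bond orders sum to 3 (valence 4) → 1 H
  atom 9: C, bond orders sum to 2 (valence 4) → 2 H
  atom 10: C, bond orders sum to 4 (valence 4) → 0 H
  atom 11: C, bond orders sum to 3 (valence 4) → 1 H
  atom 12: Br (halogen, monovalent) → 0 H
  atom 13: C, bond orders sum to 4 (valence 4) → 0 H
  atom 14: F (halogen, monovalent) → 0 H
  atom 15: F (halogen, monovalent) → 0 H
  atom 16: F (halogen, monovalent) → 0 H
Total hydrogens: 11.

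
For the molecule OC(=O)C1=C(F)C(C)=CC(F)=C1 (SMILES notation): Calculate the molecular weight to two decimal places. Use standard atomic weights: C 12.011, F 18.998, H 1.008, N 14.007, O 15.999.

172.13 g/mol

First, the molecular formula is C8H6F2O2 (counting implicit H from valence).
  C: 8 × 12.011 = 96.088
  F: 2 × 18.998 = 37.996
  H: 6 × 1.008 = 6.048
  O: 2 × 15.999 = 31.998
Sum: 8×12.011 + 2×18.998 + 6×1.008 + 2×15.999 = 172.130 → 172.13 g/mol.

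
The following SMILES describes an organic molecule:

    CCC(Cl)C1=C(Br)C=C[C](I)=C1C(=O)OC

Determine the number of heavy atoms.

16

Every atom symbol written in the SMILES (organic subset) is one heavy atom; implicit H are not written.
Heavy atoms by element → Br:1, C:11, Cl:1, I:1, O:2.
Total: 16.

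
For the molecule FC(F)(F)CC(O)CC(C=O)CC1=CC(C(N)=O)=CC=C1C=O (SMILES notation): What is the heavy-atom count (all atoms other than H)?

23

Every atom symbol written in the SMILES (organic subset) is one heavy atom; implicit H are not written.
Heavy atoms by element → C:15, F:3, N:1, O:4.
Total: 23.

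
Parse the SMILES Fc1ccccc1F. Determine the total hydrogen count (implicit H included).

4

Walk through each heavy atom and fill implicit hydrogens from standard valence (C 4, N 3, O 2, S 2, halogen 1); for lowercase aromatic atoms, an aromatic c carries 1 H when it has two neighbours and 0 H with three, and aromatic n carries 0 H:
  atom 1: F (halogen, monovalent) → 0 H
  atom 2: aromatic c, 3 neighbours → 0 H
  atom 3: aromatic c, 2 neighbours → 1 H
  atom 4: aromatic c, 2 neighbours → 1 H
  atom 5: aromatic c, 2 neighbours → 1 H
  atom 6: aromatic c, 2 neighbours → 1 H
  atom 7: aromatic c, 3 neighbours → 0 H
  atom 8: F (halogen, monovalent) → 0 H
Total hydrogens: 4.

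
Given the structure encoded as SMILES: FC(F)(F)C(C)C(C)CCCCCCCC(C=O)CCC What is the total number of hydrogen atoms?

Walk through each heavy atom and fill implicit hydrogens from standard valence (C 4, N 3, O 2, S 2, halogen 1):
  atom 1: F (halogen, monovalent) → 0 H
  atom 2: C, bond orders sum to 4 (valence 4) → 0 H
  atom 3: F (halogen, monovalent) → 0 H
  atom 4: F (halogen, monovalent) → 0 H
  atom 5: C, bond orders sum to 3 (valence 4) → 1 H
  atom 6: C, bond orders sum to 1 (valence 4) → 3 H
  atom 7: C, bond orders sum to 3 (valence 4) → 1 H
  atom 8: C, bond orders sum to 1 (valence 4) → 3 H
  atom 9: C, bond orders sum to 2 (valence 4) → 2 H
  atom 10: C, bond orders sum to 2 (valence 4) → 2 H
  atom 11: C, bond orders sum to 2 (valence 4) → 2 H
  atom 12: C, bond orders sum to 2 (valence 4) → 2 H
  atom 13: C, bond orders sum to 2 (valence 4) → 2 H
  atom 14: C, bond orders sum to 2 (valence 4) → 2 H
  atom 15: C, bond orders sum to 2 (valence 4) → 2 H
  atom 16: C, bond orders sum to 3 (valence 4) → 1 H
  atom 17: C, bond orders sum to 3 (valence 4) → 1 H
  atom 18: O, bond orders sum to 2 (valence 2) → 0 H
  atom 19: C, bond orders sum to 2 (valence 4) → 2 H
  atom 20: C, bond orders sum to 2 (valence 4) → 2 H
  atom 21: C, bond orders sum to 1 (valence 4) → 3 H
Total hydrogens: 31.

31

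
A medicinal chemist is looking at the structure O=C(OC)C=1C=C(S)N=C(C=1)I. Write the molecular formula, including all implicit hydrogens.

Walk through each heavy atom and fill implicit hydrogens from standard valence (C 4, N 3, O 2, S 2, halogen 1):
  atom 1: O, bond orders sum to 2 (valence 2) → 0 H
  atom 2: C, bond orders sum to 4 (valence 4) → 0 H
  atom 3: O, bond orders sum to 2 (valence 2) → 0 H
  atom 4: C, bond orders sum to 1 (valence 4) → 3 H
  atom 5: C, bond orders sum to 4 (valence 4) → 0 H
  atom 6: C, bond orders sum to 3 (valence 4) → 1 H
  atom 7: C, bond orders sum to 4 (valence 4) → 0 H
  atom 8: S, bond orders sum to 1 (valence 2) → 1 H
  atom 9: N, bond orders sum to 3 (valence 3) → 0 H
  atom 10: C, bond orders sum to 4 (valence 4) → 0 H
  atom 11: C, bond orders sum to 3 (valence 4) → 1 H
  atom 12: I (halogen, monovalent) → 0 H
Totals → C:7, H:6, I:1, N:1, O:2, S:1.

C7H6INO2S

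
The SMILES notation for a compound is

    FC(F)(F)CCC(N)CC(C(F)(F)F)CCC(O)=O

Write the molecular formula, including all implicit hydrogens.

C10H15F6NO2

Walk through each heavy atom and fill implicit hydrogens from standard valence (C 4, N 3, O 2, S 2, halogen 1):
  atom 1: F (halogen, monovalent) → 0 H
  atom 2: C, bond orders sum to 4 (valence 4) → 0 H
  atom 3: F (halogen, monovalent) → 0 H
  atom 4: F (halogen, monovalent) → 0 H
  atom 5: C, bond orders sum to 2 (valence 4) → 2 H
  atom 6: C, bond orders sum to 2 (valence 4) → 2 H
  atom 7: C, bond orders sum to 3 (valence 4) → 1 H
  atom 8: N, bond orders sum to 1 (valence 3) → 2 H
  atom 9: C, bond orders sum to 2 (valence 4) → 2 H
  atom 10: C, bond orders sum to 3 (valence 4) → 1 H
  atom 11: C, bond orders sum to 4 (valence 4) → 0 H
  atom 12: F (halogen, monovalent) → 0 H
  atom 13: F (halogen, monovalent) → 0 H
  atom 14: F (halogen, monovalent) → 0 H
  atom 15: C, bond orders sum to 2 (valence 4) → 2 H
  atom 16: C, bond orders sum to 2 (valence 4) → 2 H
  atom 17: C, bond orders sum to 4 (valence 4) → 0 H
  atom 18: O, bond orders sum to 1 (valence 2) → 1 H
  atom 19: O, bond orders sum to 2 (valence 2) → 0 H
Totals → C:10, H:15, F:6, N:1, O:2.
In Hill order: C10H15F6NO2.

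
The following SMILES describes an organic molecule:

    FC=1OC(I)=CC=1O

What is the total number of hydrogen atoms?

2

Walk through each heavy atom and fill implicit hydrogens from standard valence (C 4, N 3, O 2, S 2, halogen 1):
  atom 1: F (halogen, monovalent) → 0 H
  atom 2: C, bond orders sum to 4 (valence 4) → 0 H
  atom 3: O, bond orders sum to 2 (valence 2) → 0 H
  atom 4: C, bond orders sum to 4 (valence 4) → 0 H
  atom 5: I (halogen, monovalent) → 0 H
  atom 6: C, bond orders sum to 3 (valence 4) → 1 H
  atom 7: C, bond orders sum to 4 (valence 4) → 0 H
  atom 8: O, bond orders sum to 1 (valence 2) → 1 H
Total hydrogens: 2.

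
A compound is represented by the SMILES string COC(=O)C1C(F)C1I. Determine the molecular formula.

C5H6FIO2

Walk through each heavy atom and fill implicit hydrogens from standard valence (C 4, N 3, O 2, S 2, halogen 1):
  atom 1: C, bond orders sum to 1 (valence 4) → 3 H
  atom 2: O, bond orders sum to 2 (valence 2) → 0 H
  atom 3: C, bond orders sum to 4 (valence 4) → 0 H
  atom 4: O, bond orders sum to 2 (valence 2) → 0 H
  atom 5: C, bond orders sum to 3 (valence 4) → 1 H
  atom 6: C, bond orders sum to 3 (valence 4) → 1 H
  atom 7: F (halogen, monovalent) → 0 H
  atom 8: C, bond orders sum to 3 (valence 4) → 1 H
  atom 9: I (halogen, monovalent) → 0 H
Totals → C:5, H:6, F:1, I:1, O:2.
In Hill order: C5H6FIO2.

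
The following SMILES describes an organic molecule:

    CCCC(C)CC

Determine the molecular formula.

C7H16

Walk through each heavy atom and fill implicit hydrogens from standard valence (C 4, N 3, O 2, S 2, halogen 1):
  atom 1: C, bond orders sum to 1 (valence 4) → 3 H
  atom 2: C, bond orders sum to 2 (valence 4) → 2 H
  atom 3: C, bond orders sum to 2 (valence 4) → 2 H
  atom 4: C, bond orders sum to 3 (valence 4) → 1 H
  atom 5: C, bond orders sum to 1 (valence 4) → 3 H
  atom 6: C, bond orders sum to 2 (valence 4) → 2 H
  atom 7: C, bond orders sum to 1 (valence 4) → 3 H
Totals → C:7, H:16.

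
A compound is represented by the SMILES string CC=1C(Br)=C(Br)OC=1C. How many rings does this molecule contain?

In SMILES, each pair of matching ring-closure digits denotes one ring-closing bond; the number of such bonds equals the number of independent rings.
Ring-closure bonds here: 1.

1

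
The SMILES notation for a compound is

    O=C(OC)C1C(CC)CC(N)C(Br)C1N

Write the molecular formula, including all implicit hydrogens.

C10H19BrN2O2

Walk through each heavy atom and fill implicit hydrogens from standard valence (C 4, N 3, O 2, S 2, halogen 1):
  atom 1: O, bond orders sum to 2 (valence 2) → 0 H
  atom 2: C, bond orders sum to 4 (valence 4) → 0 H
  atom 3: O, bond orders sum to 2 (valence 2) → 0 H
  atom 4: C, bond orders sum to 1 (valence 4) → 3 H
  atom 5: C, bond orders sum to 3 (valence 4) → 1 H
  atom 6: C, bond orders sum to 3 (valence 4) → 1 H
  atom 7: C, bond orders sum to 2 (valence 4) → 2 H
  atom 8: C, bond orders sum to 1 (valence 4) → 3 H
  atom 9: C, bond orders sum to 2 (valence 4) → 2 H
  atom 10: C, bond orders sum to 3 (valence 4) → 1 H
  atom 11: N, bond orders sum to 1 (valence 3) → 2 H
  atom 12: C, bond orders sum to 3 (valence 4) → 1 H
  atom 13: Br (halogen, monovalent) → 0 H
  atom 14: C, bond orders sum to 3 (valence 4) → 1 H
  atom 15: N, bond orders sum to 1 (valence 3) → 2 H
Totals → C:10, H:19, Br:1, N:2, O:2.
In Hill order: C10H19BrN2O2.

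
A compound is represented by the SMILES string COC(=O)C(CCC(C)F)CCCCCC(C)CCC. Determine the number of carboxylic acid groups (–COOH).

Scan the SMILES for the carboxylic acid motif — none present.
Groups that are present: 1 ester.

0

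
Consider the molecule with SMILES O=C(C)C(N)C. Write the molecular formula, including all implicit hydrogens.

Walk through each heavy atom and fill implicit hydrogens from standard valence (C 4, N 3, O 2, S 2, halogen 1):
  atom 1: O, bond orders sum to 2 (valence 2) → 0 H
  atom 2: C, bond orders sum to 4 (valence 4) → 0 H
  atom 3: C, bond orders sum to 1 (valence 4) → 3 H
  atom 4: C, bond orders sum to 3 (valence 4) → 1 H
  atom 5: N, bond orders sum to 1 (valence 3) → 2 H
  atom 6: C, bond orders sum to 1 (valence 4) → 3 H
Totals → C:4, H:9, N:1, O:1.
In Hill order: C4H9NO.

C4H9NO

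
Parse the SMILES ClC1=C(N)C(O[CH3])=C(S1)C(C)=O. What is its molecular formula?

Walk through each heavy atom and fill implicit hydrogens from standard valence (C 4, N 3, O 2, S 2, halogen 1):
  atom 1: Cl (halogen, monovalent) → 0 H
  atom 2: C, bond orders sum to 4 (valence 4) → 0 H
  atom 3: C, bond orders sum to 4 (valence 4) → 0 H
  atom 4: N, bond orders sum to 1 (valence 3) → 2 H
  atom 5: C, bond orders sum to 4 (valence 4) → 0 H
  atom 6: O, bond orders sum to 2 (valence 2) → 0 H
  atom 7: C with explicit H count 3
  atom 8: C, bond orders sum to 4 (valence 4) → 0 H
  atom 9: S, bond orders sum to 2 (valence 2) → 0 H
  atom 10: C, bond orders sum to 4 (valence 4) → 0 H
  atom 11: C, bond orders sum to 1 (valence 4) → 3 H
  atom 12: O, bond orders sum to 2 (valence 2) → 0 H
Totals → C:7, H:8, Cl:1, N:1, O:2, S:1.
In Hill order: C7H8ClNO2S.

C7H8ClNO2S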